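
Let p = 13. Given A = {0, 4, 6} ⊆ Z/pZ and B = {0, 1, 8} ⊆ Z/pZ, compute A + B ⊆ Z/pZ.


Work in Z/13Z: reduce every sum a + b modulo 13.
Enumerate all 9 pairs:
a = 0: 0+0=0, 0+1=1, 0+8=8
a = 4: 4+0=4, 4+1=5, 4+8=12
a = 6: 6+0=6, 6+1=7, 6+8=1
Distinct residues collected: {0, 1, 4, 5, 6, 7, 8, 12}
|A + B| = 8 (out of 13 total residues).

A + B = {0, 1, 4, 5, 6, 7, 8, 12}


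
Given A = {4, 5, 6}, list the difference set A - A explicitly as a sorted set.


A - A = {a - a' : a, a' ∈ A}.
Compute a - a' for each ordered pair (a, a'):
a = 4: 4-4=0, 4-5=-1, 4-6=-2
a = 5: 5-4=1, 5-5=0, 5-6=-1
a = 6: 6-4=2, 6-5=1, 6-6=0
Collecting distinct values (and noting 0 appears from a-a):
A - A = {-2, -1, 0, 1, 2}
|A - A| = 5

A - A = {-2, -1, 0, 1, 2}


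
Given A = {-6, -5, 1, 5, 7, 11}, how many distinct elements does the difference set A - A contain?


A - A = {a - a' : a, a' ∈ A}; |A| = 6.
Bounds: 2|A|-1 ≤ |A - A| ≤ |A|² - |A| + 1, i.e. 11 ≤ |A - A| ≤ 31.
Note: 0 ∈ A - A always (from a - a). The set is symmetric: if d ∈ A - A then -d ∈ A - A.
Enumerate nonzero differences d = a - a' with a > a' (then include -d):
Positive differences: {1, 2, 4, 6, 7, 10, 11, 12, 13, 16, 17}
Full difference set: {0} ∪ (positive diffs) ∪ (negative diffs).
|A - A| = 1 + 2·11 = 23 (matches direct enumeration: 23).

|A - A| = 23


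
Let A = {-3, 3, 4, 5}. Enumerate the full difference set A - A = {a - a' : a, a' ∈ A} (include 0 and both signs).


A - A = {a - a' : a, a' ∈ A}.
Compute a - a' for each ordered pair (a, a'):
a = -3: -3--3=0, -3-3=-6, -3-4=-7, -3-5=-8
a = 3: 3--3=6, 3-3=0, 3-4=-1, 3-5=-2
a = 4: 4--3=7, 4-3=1, 4-4=0, 4-5=-1
a = 5: 5--3=8, 5-3=2, 5-4=1, 5-5=0
Collecting distinct values (and noting 0 appears from a-a):
A - A = {-8, -7, -6, -2, -1, 0, 1, 2, 6, 7, 8}
|A - A| = 11

A - A = {-8, -7, -6, -2, -1, 0, 1, 2, 6, 7, 8}


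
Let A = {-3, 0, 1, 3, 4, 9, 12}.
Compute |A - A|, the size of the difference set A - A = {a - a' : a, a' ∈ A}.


A - A = {a - a' : a, a' ∈ A}; |A| = 7.
Bounds: 2|A|-1 ≤ |A - A| ≤ |A|² - |A| + 1, i.e. 13 ≤ |A - A| ≤ 43.
Note: 0 ∈ A - A always (from a - a). The set is symmetric: if d ∈ A - A then -d ∈ A - A.
Enumerate nonzero differences d = a - a' with a > a' (then include -d):
Positive differences: {1, 2, 3, 4, 5, 6, 7, 8, 9, 11, 12, 15}
Full difference set: {0} ∪ (positive diffs) ∪ (negative diffs).
|A - A| = 1 + 2·12 = 25 (matches direct enumeration: 25).

|A - A| = 25


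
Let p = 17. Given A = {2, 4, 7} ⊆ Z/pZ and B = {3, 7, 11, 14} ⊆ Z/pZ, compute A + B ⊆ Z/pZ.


Work in Z/17Z: reduce every sum a + b modulo 17.
Enumerate all 12 pairs:
a = 2: 2+3=5, 2+7=9, 2+11=13, 2+14=16
a = 4: 4+3=7, 4+7=11, 4+11=15, 4+14=1
a = 7: 7+3=10, 7+7=14, 7+11=1, 7+14=4
Distinct residues collected: {1, 4, 5, 7, 9, 10, 11, 13, 14, 15, 16}
|A + B| = 11 (out of 17 total residues).

A + B = {1, 4, 5, 7, 9, 10, 11, 13, 14, 15, 16}


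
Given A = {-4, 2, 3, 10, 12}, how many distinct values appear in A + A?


A + A = {a + a' : a, a' ∈ A}; |A| = 5.
General bounds: 2|A| - 1 ≤ |A + A| ≤ |A|(|A|+1)/2, i.e. 9 ≤ |A + A| ≤ 15.
Lower bound 2|A|-1 is attained iff A is an arithmetic progression.
Enumerate sums a + a' for a ≤ a' (symmetric, so this suffices):
a = -4: -4+-4=-8, -4+2=-2, -4+3=-1, -4+10=6, -4+12=8
a = 2: 2+2=4, 2+3=5, 2+10=12, 2+12=14
a = 3: 3+3=6, 3+10=13, 3+12=15
a = 10: 10+10=20, 10+12=22
a = 12: 12+12=24
Distinct sums: {-8, -2, -1, 4, 5, 6, 8, 12, 13, 14, 15, 20, 22, 24}
|A + A| = 14

|A + A| = 14


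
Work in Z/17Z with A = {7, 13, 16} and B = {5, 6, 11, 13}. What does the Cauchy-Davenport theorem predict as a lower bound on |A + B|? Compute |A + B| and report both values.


Cauchy-Davenport: |A + B| ≥ min(p, |A| + |B| - 1) for A, B nonempty in Z/pZ.
|A| = 3, |B| = 4, p = 17.
CD lower bound = min(17, 3 + 4 - 1) = min(17, 6) = 6.
Compute A + B mod 17 directly:
a = 7: 7+5=12, 7+6=13, 7+11=1, 7+13=3
a = 13: 13+5=1, 13+6=2, 13+11=7, 13+13=9
a = 16: 16+5=4, 16+6=5, 16+11=10, 16+13=12
A + B = {1, 2, 3, 4, 5, 7, 9, 10, 12, 13}, so |A + B| = 10.
Verify: 10 ≥ 6? Yes ✓.

CD lower bound = 6, actual |A + B| = 10.


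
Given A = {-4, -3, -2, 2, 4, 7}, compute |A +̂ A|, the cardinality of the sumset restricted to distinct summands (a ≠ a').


Restricted sumset: A +̂ A = {a + a' : a ∈ A, a' ∈ A, a ≠ a'}.
Equivalently, take A + A and drop any sum 2a that is achievable ONLY as a + a for a ∈ A (i.e. sums representable only with equal summands).
Enumerate pairs (a, a') with a < a' (symmetric, so each unordered pair gives one sum; this covers all a ≠ a'):
  -4 + -3 = -7
  -4 + -2 = -6
  -4 + 2 = -2
  -4 + 4 = 0
  -4 + 7 = 3
  -3 + -2 = -5
  -3 + 2 = -1
  -3 + 4 = 1
  -3 + 7 = 4
  -2 + 2 = 0
  -2 + 4 = 2
  -2 + 7 = 5
  2 + 4 = 6
  2 + 7 = 9
  4 + 7 = 11
Collected distinct sums: {-7, -6, -5, -2, -1, 0, 1, 2, 3, 4, 5, 6, 9, 11}
|A +̂ A| = 14
(Reference bound: |A +̂ A| ≥ 2|A| - 3 for |A| ≥ 2, with |A| = 6 giving ≥ 9.)

|A +̂ A| = 14


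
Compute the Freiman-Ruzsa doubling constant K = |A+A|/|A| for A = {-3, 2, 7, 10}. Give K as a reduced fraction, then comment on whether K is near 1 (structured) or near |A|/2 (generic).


|A| = 4.
Compute A + A by enumerating all 16 pairs.
A + A = {-6, -1, 4, 7, 9, 12, 14, 17, 20}, so |A + A| = 9.
K = |A + A| / |A| = 9/4 (already in lowest terms) ≈ 2.2500.
Reference: AP of size 4 gives K = 7/4 ≈ 1.7500; a fully generic set of size 4 gives K ≈ 2.5000.

|A| = 4, |A + A| = 9, K = 9/4.


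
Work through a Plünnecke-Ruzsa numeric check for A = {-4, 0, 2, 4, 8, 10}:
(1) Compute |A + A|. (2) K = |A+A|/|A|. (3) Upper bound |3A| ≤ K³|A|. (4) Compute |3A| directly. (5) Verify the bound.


|A| = 6.
Step 1: Compute A + A by enumerating all 36 pairs.
A + A = {-8, -4, -2, 0, 2, 4, 6, 8, 10, 12, 14, 16, 18, 20}, so |A + A| = 14.
Step 2: Doubling constant K = |A + A|/|A| = 14/6 = 14/6 ≈ 2.3333.
Step 3: Plünnecke-Ruzsa gives |3A| ≤ K³·|A| = (2.3333)³ · 6 ≈ 76.2222.
Step 4: Compute 3A = A + A + A directly by enumerating all triples (a,b,c) ∈ A³; |3A| = 21.
Step 5: Check 21 ≤ 76.2222? Yes ✓.

K = 14/6, Plünnecke-Ruzsa bound K³|A| ≈ 76.2222, |3A| = 21, inequality holds.


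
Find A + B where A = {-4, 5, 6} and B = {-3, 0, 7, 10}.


A + B = {a + b : a ∈ A, b ∈ B}.
Enumerate all |A|·|B| = 3·4 = 12 pairs (a, b) and collect distinct sums.
a = -4: -4+-3=-7, -4+0=-4, -4+7=3, -4+10=6
a = 5: 5+-3=2, 5+0=5, 5+7=12, 5+10=15
a = 6: 6+-3=3, 6+0=6, 6+7=13, 6+10=16
Collecting distinct sums: A + B = {-7, -4, 2, 3, 5, 6, 12, 13, 15, 16}
|A + B| = 10

A + B = {-7, -4, 2, 3, 5, 6, 12, 13, 15, 16}


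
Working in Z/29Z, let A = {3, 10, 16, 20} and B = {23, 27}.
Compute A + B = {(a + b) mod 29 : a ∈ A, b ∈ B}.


Work in Z/29Z: reduce every sum a + b modulo 29.
Enumerate all 8 pairs:
a = 3: 3+23=26, 3+27=1
a = 10: 10+23=4, 10+27=8
a = 16: 16+23=10, 16+27=14
a = 20: 20+23=14, 20+27=18
Distinct residues collected: {1, 4, 8, 10, 14, 18, 26}
|A + B| = 7 (out of 29 total residues).

A + B = {1, 4, 8, 10, 14, 18, 26}


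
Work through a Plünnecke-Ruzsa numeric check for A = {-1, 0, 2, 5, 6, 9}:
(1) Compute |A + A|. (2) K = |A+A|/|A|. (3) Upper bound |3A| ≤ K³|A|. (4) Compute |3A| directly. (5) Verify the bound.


|A| = 6.
Step 1: Compute A + A by enumerating all 36 pairs.
A + A = {-2, -1, 0, 1, 2, 4, 5, 6, 7, 8, 9, 10, 11, 12, 14, 15, 18}, so |A + A| = 17.
Step 2: Doubling constant K = |A + A|/|A| = 17/6 = 17/6 ≈ 2.8333.
Step 3: Plünnecke-Ruzsa gives |3A| ≤ K³·|A| = (2.8333)³ · 6 ≈ 136.4722.
Step 4: Compute 3A = A + A + A directly by enumerating all triples (a,b,c) ∈ A³; |3A| = 28.
Step 5: Check 28 ≤ 136.4722? Yes ✓.

K = 17/6, Plünnecke-Ruzsa bound K³|A| ≈ 136.4722, |3A| = 28, inequality holds.


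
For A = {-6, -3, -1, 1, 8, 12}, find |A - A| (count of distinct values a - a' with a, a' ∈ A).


A - A = {a - a' : a, a' ∈ A}; |A| = 6.
Bounds: 2|A|-1 ≤ |A - A| ≤ |A|² - |A| + 1, i.e. 11 ≤ |A - A| ≤ 31.
Note: 0 ∈ A - A always (from a - a). The set is symmetric: if d ∈ A - A then -d ∈ A - A.
Enumerate nonzero differences d = a - a' with a > a' (then include -d):
Positive differences: {2, 3, 4, 5, 7, 9, 11, 13, 14, 15, 18}
Full difference set: {0} ∪ (positive diffs) ∪ (negative diffs).
|A - A| = 1 + 2·11 = 23 (matches direct enumeration: 23).

|A - A| = 23


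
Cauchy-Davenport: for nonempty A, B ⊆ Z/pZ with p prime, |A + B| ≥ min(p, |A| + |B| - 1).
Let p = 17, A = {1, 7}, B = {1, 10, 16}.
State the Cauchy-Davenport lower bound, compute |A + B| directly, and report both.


Cauchy-Davenport: |A + B| ≥ min(p, |A| + |B| - 1) for A, B nonempty in Z/pZ.
|A| = 2, |B| = 3, p = 17.
CD lower bound = min(17, 2 + 3 - 1) = min(17, 4) = 4.
Compute A + B mod 17 directly:
a = 1: 1+1=2, 1+10=11, 1+16=0
a = 7: 7+1=8, 7+10=0, 7+16=6
A + B = {0, 2, 6, 8, 11}, so |A + B| = 5.
Verify: 5 ≥ 4? Yes ✓.

CD lower bound = 4, actual |A + B| = 5.


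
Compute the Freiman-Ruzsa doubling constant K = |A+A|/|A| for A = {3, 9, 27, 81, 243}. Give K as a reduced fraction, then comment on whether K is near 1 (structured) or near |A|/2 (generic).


|A| = 5.
Compute A + A by enumerating all 25 pairs.
A + A = {6, 12, 18, 30, 36, 54, 84, 90, 108, 162, 246, 252, 270, 324, 486}, so |A + A| = 15.
K = |A + A| / |A| = 15/5 = 3/1 ≈ 3.0000.
Reference: AP of size 5 gives K = 9/5 ≈ 1.8000; a fully generic set of size 5 gives K ≈ 3.0000.

|A| = 5, |A + A| = 15, K = 15/5 = 3/1.


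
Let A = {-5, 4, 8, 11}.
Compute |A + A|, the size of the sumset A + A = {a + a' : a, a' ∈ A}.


A + A = {a + a' : a, a' ∈ A}; |A| = 4.
General bounds: 2|A| - 1 ≤ |A + A| ≤ |A|(|A|+1)/2, i.e. 7 ≤ |A + A| ≤ 10.
Lower bound 2|A|-1 is attained iff A is an arithmetic progression.
Enumerate sums a + a' for a ≤ a' (symmetric, so this suffices):
a = -5: -5+-5=-10, -5+4=-1, -5+8=3, -5+11=6
a = 4: 4+4=8, 4+8=12, 4+11=15
a = 8: 8+8=16, 8+11=19
a = 11: 11+11=22
Distinct sums: {-10, -1, 3, 6, 8, 12, 15, 16, 19, 22}
|A + A| = 10

|A + A| = 10


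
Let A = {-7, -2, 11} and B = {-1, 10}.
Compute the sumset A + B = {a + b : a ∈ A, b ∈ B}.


A + B = {a + b : a ∈ A, b ∈ B}.
Enumerate all |A|·|B| = 3·2 = 6 pairs (a, b) and collect distinct sums.
a = -7: -7+-1=-8, -7+10=3
a = -2: -2+-1=-3, -2+10=8
a = 11: 11+-1=10, 11+10=21
Collecting distinct sums: A + B = {-8, -3, 3, 8, 10, 21}
|A + B| = 6

A + B = {-8, -3, 3, 8, 10, 21}


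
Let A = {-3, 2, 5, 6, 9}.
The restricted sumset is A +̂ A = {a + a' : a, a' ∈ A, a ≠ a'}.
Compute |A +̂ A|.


Restricted sumset: A +̂ A = {a + a' : a ∈ A, a' ∈ A, a ≠ a'}.
Equivalently, take A + A and drop any sum 2a that is achievable ONLY as a + a for a ∈ A (i.e. sums representable only with equal summands).
Enumerate pairs (a, a') with a < a' (symmetric, so each unordered pair gives one sum; this covers all a ≠ a'):
  -3 + 2 = -1
  -3 + 5 = 2
  -3 + 6 = 3
  -3 + 9 = 6
  2 + 5 = 7
  2 + 6 = 8
  2 + 9 = 11
  5 + 6 = 11
  5 + 9 = 14
  6 + 9 = 15
Collected distinct sums: {-1, 2, 3, 6, 7, 8, 11, 14, 15}
|A +̂ A| = 9
(Reference bound: |A +̂ A| ≥ 2|A| - 3 for |A| ≥ 2, with |A| = 5 giving ≥ 7.)

|A +̂ A| = 9


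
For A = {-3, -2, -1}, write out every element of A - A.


A - A = {a - a' : a, a' ∈ A}.
Compute a - a' for each ordered pair (a, a'):
a = -3: -3--3=0, -3--2=-1, -3--1=-2
a = -2: -2--3=1, -2--2=0, -2--1=-1
a = -1: -1--3=2, -1--2=1, -1--1=0
Collecting distinct values (and noting 0 appears from a-a):
A - A = {-2, -1, 0, 1, 2}
|A - A| = 5

A - A = {-2, -1, 0, 1, 2}


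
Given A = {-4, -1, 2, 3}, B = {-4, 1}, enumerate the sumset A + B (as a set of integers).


A + B = {a + b : a ∈ A, b ∈ B}.
Enumerate all |A|·|B| = 4·2 = 8 pairs (a, b) and collect distinct sums.
a = -4: -4+-4=-8, -4+1=-3
a = -1: -1+-4=-5, -1+1=0
a = 2: 2+-4=-2, 2+1=3
a = 3: 3+-4=-1, 3+1=4
Collecting distinct sums: A + B = {-8, -5, -3, -2, -1, 0, 3, 4}
|A + B| = 8

A + B = {-8, -5, -3, -2, -1, 0, 3, 4}


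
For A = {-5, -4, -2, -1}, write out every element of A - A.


A - A = {a - a' : a, a' ∈ A}.
Compute a - a' for each ordered pair (a, a'):
a = -5: -5--5=0, -5--4=-1, -5--2=-3, -5--1=-4
a = -4: -4--5=1, -4--4=0, -4--2=-2, -4--1=-3
a = -2: -2--5=3, -2--4=2, -2--2=0, -2--1=-1
a = -1: -1--5=4, -1--4=3, -1--2=1, -1--1=0
Collecting distinct values (and noting 0 appears from a-a):
A - A = {-4, -3, -2, -1, 0, 1, 2, 3, 4}
|A - A| = 9

A - A = {-4, -3, -2, -1, 0, 1, 2, 3, 4}


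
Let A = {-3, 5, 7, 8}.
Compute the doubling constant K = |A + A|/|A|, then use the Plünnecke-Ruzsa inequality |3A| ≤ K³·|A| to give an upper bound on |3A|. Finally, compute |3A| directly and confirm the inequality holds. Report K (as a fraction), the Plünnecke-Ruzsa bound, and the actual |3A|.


|A| = 4.
Step 1: Compute A + A by enumerating all 16 pairs.
A + A = {-6, 2, 4, 5, 10, 12, 13, 14, 15, 16}, so |A + A| = 10.
Step 2: Doubling constant K = |A + A|/|A| = 10/4 = 10/4 ≈ 2.5000.
Step 3: Plünnecke-Ruzsa gives |3A| ≤ K³·|A| = (2.5000)³ · 4 ≈ 62.5000.
Step 4: Compute 3A = A + A + A directly by enumerating all triples (a,b,c) ∈ A³; |3A| = 19.
Step 5: Check 19 ≤ 62.5000? Yes ✓.

K = 10/4, Plünnecke-Ruzsa bound K³|A| ≈ 62.5000, |3A| = 19, inequality holds.


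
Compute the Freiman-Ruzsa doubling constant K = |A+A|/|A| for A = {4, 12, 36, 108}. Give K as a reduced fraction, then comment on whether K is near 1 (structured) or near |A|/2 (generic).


|A| = 4.
Compute A + A by enumerating all 16 pairs.
A + A = {8, 16, 24, 40, 48, 72, 112, 120, 144, 216}, so |A + A| = 10.
K = |A + A| / |A| = 10/4 = 5/2 ≈ 2.5000.
Reference: AP of size 4 gives K = 7/4 ≈ 1.7500; a fully generic set of size 4 gives K ≈ 2.5000.

|A| = 4, |A + A| = 10, K = 10/4 = 5/2.


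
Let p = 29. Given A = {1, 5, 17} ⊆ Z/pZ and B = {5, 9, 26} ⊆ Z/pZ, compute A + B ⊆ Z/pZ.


Work in Z/29Z: reduce every sum a + b modulo 29.
Enumerate all 9 pairs:
a = 1: 1+5=6, 1+9=10, 1+26=27
a = 5: 5+5=10, 5+9=14, 5+26=2
a = 17: 17+5=22, 17+9=26, 17+26=14
Distinct residues collected: {2, 6, 10, 14, 22, 26, 27}
|A + B| = 7 (out of 29 total residues).

A + B = {2, 6, 10, 14, 22, 26, 27}


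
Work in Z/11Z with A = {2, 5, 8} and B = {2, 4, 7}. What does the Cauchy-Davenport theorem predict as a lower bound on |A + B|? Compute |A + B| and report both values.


Cauchy-Davenport: |A + B| ≥ min(p, |A| + |B| - 1) for A, B nonempty in Z/pZ.
|A| = 3, |B| = 3, p = 11.
CD lower bound = min(11, 3 + 3 - 1) = min(11, 5) = 5.
Compute A + B mod 11 directly:
a = 2: 2+2=4, 2+4=6, 2+7=9
a = 5: 5+2=7, 5+4=9, 5+7=1
a = 8: 8+2=10, 8+4=1, 8+7=4
A + B = {1, 4, 6, 7, 9, 10}, so |A + B| = 6.
Verify: 6 ≥ 5? Yes ✓.

CD lower bound = 5, actual |A + B| = 6.


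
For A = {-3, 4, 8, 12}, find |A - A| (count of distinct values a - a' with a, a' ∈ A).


A - A = {a - a' : a, a' ∈ A}; |A| = 4.
Bounds: 2|A|-1 ≤ |A - A| ≤ |A|² - |A| + 1, i.e. 7 ≤ |A - A| ≤ 13.
Note: 0 ∈ A - A always (from a - a). The set is symmetric: if d ∈ A - A then -d ∈ A - A.
Enumerate nonzero differences d = a - a' with a > a' (then include -d):
Positive differences: {4, 7, 8, 11, 15}
Full difference set: {0} ∪ (positive diffs) ∪ (negative diffs).
|A - A| = 1 + 2·5 = 11 (matches direct enumeration: 11).

|A - A| = 11


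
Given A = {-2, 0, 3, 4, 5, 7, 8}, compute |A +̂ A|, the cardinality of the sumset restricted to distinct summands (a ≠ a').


Restricted sumset: A +̂ A = {a + a' : a ∈ A, a' ∈ A, a ≠ a'}.
Equivalently, take A + A and drop any sum 2a that is achievable ONLY as a + a for a ∈ A (i.e. sums representable only with equal summands).
Enumerate pairs (a, a') with a < a' (symmetric, so each unordered pair gives one sum; this covers all a ≠ a'):
  -2 + 0 = -2
  -2 + 3 = 1
  -2 + 4 = 2
  -2 + 5 = 3
  -2 + 7 = 5
  -2 + 8 = 6
  0 + 3 = 3
  0 + 4 = 4
  0 + 5 = 5
  0 + 7 = 7
  0 + 8 = 8
  3 + 4 = 7
  3 + 5 = 8
  3 + 7 = 10
  3 + 8 = 11
  4 + 5 = 9
  4 + 7 = 11
  4 + 8 = 12
  5 + 7 = 12
  5 + 8 = 13
  7 + 8 = 15
Collected distinct sums: {-2, 1, 2, 3, 4, 5, 6, 7, 8, 9, 10, 11, 12, 13, 15}
|A +̂ A| = 15
(Reference bound: |A +̂ A| ≥ 2|A| - 3 for |A| ≥ 2, with |A| = 7 giving ≥ 11.)

|A +̂ A| = 15


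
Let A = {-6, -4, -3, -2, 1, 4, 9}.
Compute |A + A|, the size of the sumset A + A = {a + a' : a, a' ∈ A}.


A + A = {a + a' : a, a' ∈ A}; |A| = 7.
General bounds: 2|A| - 1 ≤ |A + A| ≤ |A|(|A|+1)/2, i.e. 13 ≤ |A + A| ≤ 28.
Lower bound 2|A|-1 is attained iff A is an arithmetic progression.
Enumerate sums a + a' for a ≤ a' (symmetric, so this suffices):
a = -6: -6+-6=-12, -6+-4=-10, -6+-3=-9, -6+-2=-8, -6+1=-5, -6+4=-2, -6+9=3
a = -4: -4+-4=-8, -4+-3=-7, -4+-2=-6, -4+1=-3, -4+4=0, -4+9=5
a = -3: -3+-3=-6, -3+-2=-5, -3+1=-2, -3+4=1, -3+9=6
a = -2: -2+-2=-4, -2+1=-1, -2+4=2, -2+9=7
a = 1: 1+1=2, 1+4=5, 1+9=10
a = 4: 4+4=8, 4+9=13
a = 9: 9+9=18
Distinct sums: {-12, -10, -9, -8, -7, -6, -5, -4, -3, -2, -1, 0, 1, 2, 3, 5, 6, 7, 8, 10, 13, 18}
|A + A| = 22

|A + A| = 22


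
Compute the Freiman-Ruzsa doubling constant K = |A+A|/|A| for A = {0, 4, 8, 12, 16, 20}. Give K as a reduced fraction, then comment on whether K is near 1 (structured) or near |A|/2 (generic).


|A| = 6.
Compute A + A by enumerating all 36 pairs.
A + A = {0, 4, 8, 12, 16, 20, 24, 28, 32, 36, 40}, so |A + A| = 11.
K = |A + A| / |A| = 11/6 (already in lowest terms) ≈ 1.8333.
Reference: AP of size 6 gives K = 11/6 ≈ 1.8333; a fully generic set of size 6 gives K ≈ 3.5000.

|A| = 6, |A + A| = 11, K = 11/6.


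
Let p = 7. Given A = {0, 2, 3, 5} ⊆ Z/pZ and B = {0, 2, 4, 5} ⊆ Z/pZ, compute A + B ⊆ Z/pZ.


Work in Z/7Z: reduce every sum a + b modulo 7.
Enumerate all 16 pairs:
a = 0: 0+0=0, 0+2=2, 0+4=4, 0+5=5
a = 2: 2+0=2, 2+2=4, 2+4=6, 2+5=0
a = 3: 3+0=3, 3+2=5, 3+4=0, 3+5=1
a = 5: 5+0=5, 5+2=0, 5+4=2, 5+5=3
Distinct residues collected: {0, 1, 2, 3, 4, 5, 6}
|A + B| = 7 (out of 7 total residues).

A + B = {0, 1, 2, 3, 4, 5, 6}


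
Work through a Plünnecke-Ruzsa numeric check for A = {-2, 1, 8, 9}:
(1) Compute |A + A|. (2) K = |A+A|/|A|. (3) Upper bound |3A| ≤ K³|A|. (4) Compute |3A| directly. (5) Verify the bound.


|A| = 4.
Step 1: Compute A + A by enumerating all 16 pairs.
A + A = {-4, -1, 2, 6, 7, 9, 10, 16, 17, 18}, so |A + A| = 10.
Step 2: Doubling constant K = |A + A|/|A| = 10/4 = 10/4 ≈ 2.5000.
Step 3: Plünnecke-Ruzsa gives |3A| ≤ K³·|A| = (2.5000)³ · 4 ≈ 62.5000.
Step 4: Compute 3A = A + A + A directly by enumerating all triples (a,b,c) ∈ A³; |3A| = 20.
Step 5: Check 20 ≤ 62.5000? Yes ✓.

K = 10/4, Plünnecke-Ruzsa bound K³|A| ≈ 62.5000, |3A| = 20, inequality holds.


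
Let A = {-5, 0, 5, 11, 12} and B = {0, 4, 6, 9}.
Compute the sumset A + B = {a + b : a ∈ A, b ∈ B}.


A + B = {a + b : a ∈ A, b ∈ B}.
Enumerate all |A|·|B| = 5·4 = 20 pairs (a, b) and collect distinct sums.
a = -5: -5+0=-5, -5+4=-1, -5+6=1, -5+9=4
a = 0: 0+0=0, 0+4=4, 0+6=6, 0+9=9
a = 5: 5+0=5, 5+4=9, 5+6=11, 5+9=14
a = 11: 11+0=11, 11+4=15, 11+6=17, 11+9=20
a = 12: 12+0=12, 12+4=16, 12+6=18, 12+9=21
Collecting distinct sums: A + B = {-5, -1, 0, 1, 4, 5, 6, 9, 11, 12, 14, 15, 16, 17, 18, 20, 21}
|A + B| = 17

A + B = {-5, -1, 0, 1, 4, 5, 6, 9, 11, 12, 14, 15, 16, 17, 18, 20, 21}


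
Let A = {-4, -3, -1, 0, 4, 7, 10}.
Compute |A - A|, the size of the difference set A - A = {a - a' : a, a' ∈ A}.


A - A = {a - a' : a, a' ∈ A}; |A| = 7.
Bounds: 2|A|-1 ≤ |A - A| ≤ |A|² - |A| + 1, i.e. 13 ≤ |A - A| ≤ 43.
Note: 0 ∈ A - A always (from a - a). The set is symmetric: if d ∈ A - A then -d ∈ A - A.
Enumerate nonzero differences d = a - a' with a > a' (then include -d):
Positive differences: {1, 2, 3, 4, 5, 6, 7, 8, 10, 11, 13, 14}
Full difference set: {0} ∪ (positive diffs) ∪ (negative diffs).
|A - A| = 1 + 2·12 = 25 (matches direct enumeration: 25).

|A - A| = 25


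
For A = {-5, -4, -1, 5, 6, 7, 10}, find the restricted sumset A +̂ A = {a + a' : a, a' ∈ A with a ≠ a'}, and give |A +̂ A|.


Restricted sumset: A +̂ A = {a + a' : a ∈ A, a' ∈ A, a ≠ a'}.
Equivalently, take A + A and drop any sum 2a that is achievable ONLY as a + a for a ∈ A (i.e. sums representable only with equal summands).
Enumerate pairs (a, a') with a < a' (symmetric, so each unordered pair gives one sum; this covers all a ≠ a'):
  -5 + -4 = -9
  -5 + -1 = -6
  -5 + 5 = 0
  -5 + 6 = 1
  -5 + 7 = 2
  -5 + 10 = 5
  -4 + -1 = -5
  -4 + 5 = 1
  -4 + 6 = 2
  -4 + 7 = 3
  -4 + 10 = 6
  -1 + 5 = 4
  -1 + 6 = 5
  -1 + 7 = 6
  -1 + 10 = 9
  5 + 6 = 11
  5 + 7 = 12
  5 + 10 = 15
  6 + 7 = 13
  6 + 10 = 16
  7 + 10 = 17
Collected distinct sums: {-9, -6, -5, 0, 1, 2, 3, 4, 5, 6, 9, 11, 12, 13, 15, 16, 17}
|A +̂ A| = 17
(Reference bound: |A +̂ A| ≥ 2|A| - 3 for |A| ≥ 2, with |A| = 7 giving ≥ 11.)

|A +̂ A| = 17


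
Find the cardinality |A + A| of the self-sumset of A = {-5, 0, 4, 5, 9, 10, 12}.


A + A = {a + a' : a, a' ∈ A}; |A| = 7.
General bounds: 2|A| - 1 ≤ |A + A| ≤ |A|(|A|+1)/2, i.e. 13 ≤ |A + A| ≤ 28.
Lower bound 2|A|-1 is attained iff A is an arithmetic progression.
Enumerate sums a + a' for a ≤ a' (symmetric, so this suffices):
a = -5: -5+-5=-10, -5+0=-5, -5+4=-1, -5+5=0, -5+9=4, -5+10=5, -5+12=7
a = 0: 0+0=0, 0+4=4, 0+5=5, 0+9=9, 0+10=10, 0+12=12
a = 4: 4+4=8, 4+5=9, 4+9=13, 4+10=14, 4+12=16
a = 5: 5+5=10, 5+9=14, 5+10=15, 5+12=17
a = 9: 9+9=18, 9+10=19, 9+12=21
a = 10: 10+10=20, 10+12=22
a = 12: 12+12=24
Distinct sums: {-10, -5, -1, 0, 4, 5, 7, 8, 9, 10, 12, 13, 14, 15, 16, 17, 18, 19, 20, 21, 22, 24}
|A + A| = 22

|A + A| = 22


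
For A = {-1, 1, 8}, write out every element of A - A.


A - A = {a - a' : a, a' ∈ A}.
Compute a - a' for each ordered pair (a, a'):
a = -1: -1--1=0, -1-1=-2, -1-8=-9
a = 1: 1--1=2, 1-1=0, 1-8=-7
a = 8: 8--1=9, 8-1=7, 8-8=0
Collecting distinct values (and noting 0 appears from a-a):
A - A = {-9, -7, -2, 0, 2, 7, 9}
|A - A| = 7

A - A = {-9, -7, -2, 0, 2, 7, 9}


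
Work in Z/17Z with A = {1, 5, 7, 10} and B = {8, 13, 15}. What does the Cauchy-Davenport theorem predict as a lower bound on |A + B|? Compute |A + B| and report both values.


Cauchy-Davenport: |A + B| ≥ min(p, |A| + |B| - 1) for A, B nonempty in Z/pZ.
|A| = 4, |B| = 3, p = 17.
CD lower bound = min(17, 4 + 3 - 1) = min(17, 6) = 6.
Compute A + B mod 17 directly:
a = 1: 1+8=9, 1+13=14, 1+15=16
a = 5: 5+8=13, 5+13=1, 5+15=3
a = 7: 7+8=15, 7+13=3, 7+15=5
a = 10: 10+8=1, 10+13=6, 10+15=8
A + B = {1, 3, 5, 6, 8, 9, 13, 14, 15, 16}, so |A + B| = 10.
Verify: 10 ≥ 6? Yes ✓.

CD lower bound = 6, actual |A + B| = 10.


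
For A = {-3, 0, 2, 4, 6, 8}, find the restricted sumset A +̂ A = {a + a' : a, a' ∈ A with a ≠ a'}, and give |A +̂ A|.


Restricted sumset: A +̂ A = {a + a' : a ∈ A, a' ∈ A, a ≠ a'}.
Equivalently, take A + A and drop any sum 2a that is achievable ONLY as a + a for a ∈ A (i.e. sums representable only with equal summands).
Enumerate pairs (a, a') with a < a' (symmetric, so each unordered pair gives one sum; this covers all a ≠ a'):
  -3 + 0 = -3
  -3 + 2 = -1
  -3 + 4 = 1
  -3 + 6 = 3
  -3 + 8 = 5
  0 + 2 = 2
  0 + 4 = 4
  0 + 6 = 6
  0 + 8 = 8
  2 + 4 = 6
  2 + 6 = 8
  2 + 8 = 10
  4 + 6 = 10
  4 + 8 = 12
  6 + 8 = 14
Collected distinct sums: {-3, -1, 1, 2, 3, 4, 5, 6, 8, 10, 12, 14}
|A +̂ A| = 12
(Reference bound: |A +̂ A| ≥ 2|A| - 3 for |A| ≥ 2, with |A| = 6 giving ≥ 9.)

|A +̂ A| = 12


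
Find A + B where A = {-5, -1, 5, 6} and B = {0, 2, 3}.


A + B = {a + b : a ∈ A, b ∈ B}.
Enumerate all |A|·|B| = 4·3 = 12 pairs (a, b) and collect distinct sums.
a = -5: -5+0=-5, -5+2=-3, -5+3=-2
a = -1: -1+0=-1, -1+2=1, -1+3=2
a = 5: 5+0=5, 5+2=7, 5+3=8
a = 6: 6+0=6, 6+2=8, 6+3=9
Collecting distinct sums: A + B = {-5, -3, -2, -1, 1, 2, 5, 6, 7, 8, 9}
|A + B| = 11

A + B = {-5, -3, -2, -1, 1, 2, 5, 6, 7, 8, 9}


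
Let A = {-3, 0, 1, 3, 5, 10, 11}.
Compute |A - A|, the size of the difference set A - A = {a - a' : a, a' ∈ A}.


A - A = {a - a' : a, a' ∈ A}; |A| = 7.
Bounds: 2|A|-1 ≤ |A - A| ≤ |A|² - |A| + 1, i.e. 13 ≤ |A - A| ≤ 43.
Note: 0 ∈ A - A always (from a - a). The set is symmetric: if d ∈ A - A then -d ∈ A - A.
Enumerate nonzero differences d = a - a' with a > a' (then include -d):
Positive differences: {1, 2, 3, 4, 5, 6, 7, 8, 9, 10, 11, 13, 14}
Full difference set: {0} ∪ (positive diffs) ∪ (negative diffs).
|A - A| = 1 + 2·13 = 27 (matches direct enumeration: 27).

|A - A| = 27


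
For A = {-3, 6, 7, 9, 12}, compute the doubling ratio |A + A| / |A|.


|A| = 5.
Compute A + A by enumerating all 25 pairs.
A + A = {-6, 3, 4, 6, 9, 12, 13, 14, 15, 16, 18, 19, 21, 24}, so |A + A| = 14.
K = |A + A| / |A| = 14/5 (already in lowest terms) ≈ 2.8000.
Reference: AP of size 5 gives K = 9/5 ≈ 1.8000; a fully generic set of size 5 gives K ≈ 3.0000.

|A| = 5, |A + A| = 14, K = 14/5.


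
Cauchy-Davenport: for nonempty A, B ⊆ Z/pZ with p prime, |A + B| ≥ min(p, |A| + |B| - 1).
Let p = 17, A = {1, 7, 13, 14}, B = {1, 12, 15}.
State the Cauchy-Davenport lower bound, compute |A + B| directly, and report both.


Cauchy-Davenport: |A + B| ≥ min(p, |A| + |B| - 1) for A, B nonempty in Z/pZ.
|A| = 4, |B| = 3, p = 17.
CD lower bound = min(17, 4 + 3 - 1) = min(17, 6) = 6.
Compute A + B mod 17 directly:
a = 1: 1+1=2, 1+12=13, 1+15=16
a = 7: 7+1=8, 7+12=2, 7+15=5
a = 13: 13+1=14, 13+12=8, 13+15=11
a = 14: 14+1=15, 14+12=9, 14+15=12
A + B = {2, 5, 8, 9, 11, 12, 13, 14, 15, 16}, so |A + B| = 10.
Verify: 10 ≥ 6? Yes ✓.

CD lower bound = 6, actual |A + B| = 10.


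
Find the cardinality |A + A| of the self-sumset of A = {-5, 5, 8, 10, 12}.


A + A = {a + a' : a, a' ∈ A}; |A| = 5.
General bounds: 2|A| - 1 ≤ |A + A| ≤ |A|(|A|+1)/2, i.e. 9 ≤ |A + A| ≤ 15.
Lower bound 2|A|-1 is attained iff A is an arithmetic progression.
Enumerate sums a + a' for a ≤ a' (symmetric, so this suffices):
a = -5: -5+-5=-10, -5+5=0, -5+8=3, -5+10=5, -5+12=7
a = 5: 5+5=10, 5+8=13, 5+10=15, 5+12=17
a = 8: 8+8=16, 8+10=18, 8+12=20
a = 10: 10+10=20, 10+12=22
a = 12: 12+12=24
Distinct sums: {-10, 0, 3, 5, 7, 10, 13, 15, 16, 17, 18, 20, 22, 24}
|A + A| = 14

|A + A| = 14


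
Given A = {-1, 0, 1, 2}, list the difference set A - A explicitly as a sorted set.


A - A = {a - a' : a, a' ∈ A}.
Compute a - a' for each ordered pair (a, a'):
a = -1: -1--1=0, -1-0=-1, -1-1=-2, -1-2=-3
a = 0: 0--1=1, 0-0=0, 0-1=-1, 0-2=-2
a = 1: 1--1=2, 1-0=1, 1-1=0, 1-2=-1
a = 2: 2--1=3, 2-0=2, 2-1=1, 2-2=0
Collecting distinct values (and noting 0 appears from a-a):
A - A = {-3, -2, -1, 0, 1, 2, 3}
|A - A| = 7

A - A = {-3, -2, -1, 0, 1, 2, 3}


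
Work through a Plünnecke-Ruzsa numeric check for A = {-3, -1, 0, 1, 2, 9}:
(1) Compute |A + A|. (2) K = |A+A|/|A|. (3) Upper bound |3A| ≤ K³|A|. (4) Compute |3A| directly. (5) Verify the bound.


|A| = 6.
Step 1: Compute A + A by enumerating all 36 pairs.
A + A = {-6, -4, -3, -2, -1, 0, 1, 2, 3, 4, 6, 8, 9, 10, 11, 18}, so |A + A| = 16.
Step 2: Doubling constant K = |A + A|/|A| = 16/6 = 16/6 ≈ 2.6667.
Step 3: Plünnecke-Ruzsa gives |3A| ≤ K³·|A| = (2.6667)³ · 6 ≈ 113.7778.
Step 4: Compute 3A = A + A + A directly by enumerating all triples (a,b,c) ∈ A³; |3A| = 28.
Step 5: Check 28 ≤ 113.7778? Yes ✓.

K = 16/6, Plünnecke-Ruzsa bound K³|A| ≈ 113.7778, |3A| = 28, inequality holds.


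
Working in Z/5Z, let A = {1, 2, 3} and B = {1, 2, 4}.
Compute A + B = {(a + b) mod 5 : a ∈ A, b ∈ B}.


Work in Z/5Z: reduce every sum a + b modulo 5.
Enumerate all 9 pairs:
a = 1: 1+1=2, 1+2=3, 1+4=0
a = 2: 2+1=3, 2+2=4, 2+4=1
a = 3: 3+1=4, 3+2=0, 3+4=2
Distinct residues collected: {0, 1, 2, 3, 4}
|A + B| = 5 (out of 5 total residues).

A + B = {0, 1, 2, 3, 4}


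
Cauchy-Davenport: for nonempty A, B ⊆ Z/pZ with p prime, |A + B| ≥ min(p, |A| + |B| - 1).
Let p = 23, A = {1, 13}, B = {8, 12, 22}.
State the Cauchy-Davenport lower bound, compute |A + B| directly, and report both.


Cauchy-Davenport: |A + B| ≥ min(p, |A| + |B| - 1) for A, B nonempty in Z/pZ.
|A| = 2, |B| = 3, p = 23.
CD lower bound = min(23, 2 + 3 - 1) = min(23, 4) = 4.
Compute A + B mod 23 directly:
a = 1: 1+8=9, 1+12=13, 1+22=0
a = 13: 13+8=21, 13+12=2, 13+22=12
A + B = {0, 2, 9, 12, 13, 21}, so |A + B| = 6.
Verify: 6 ≥ 4? Yes ✓.

CD lower bound = 4, actual |A + B| = 6.


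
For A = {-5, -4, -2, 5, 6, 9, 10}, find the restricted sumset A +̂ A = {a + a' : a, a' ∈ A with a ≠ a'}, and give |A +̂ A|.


Restricted sumset: A +̂ A = {a + a' : a ∈ A, a' ∈ A, a ≠ a'}.
Equivalently, take A + A and drop any sum 2a that is achievable ONLY as a + a for a ∈ A (i.e. sums representable only with equal summands).
Enumerate pairs (a, a') with a < a' (symmetric, so each unordered pair gives one sum; this covers all a ≠ a'):
  -5 + -4 = -9
  -5 + -2 = -7
  -5 + 5 = 0
  -5 + 6 = 1
  -5 + 9 = 4
  -5 + 10 = 5
  -4 + -2 = -6
  -4 + 5 = 1
  -4 + 6 = 2
  -4 + 9 = 5
  -4 + 10 = 6
  -2 + 5 = 3
  -2 + 6 = 4
  -2 + 9 = 7
  -2 + 10 = 8
  5 + 6 = 11
  5 + 9 = 14
  5 + 10 = 15
  6 + 9 = 15
  6 + 10 = 16
  9 + 10 = 19
Collected distinct sums: {-9, -7, -6, 0, 1, 2, 3, 4, 5, 6, 7, 8, 11, 14, 15, 16, 19}
|A +̂ A| = 17
(Reference bound: |A +̂ A| ≥ 2|A| - 3 for |A| ≥ 2, with |A| = 7 giving ≥ 11.)

|A +̂ A| = 17


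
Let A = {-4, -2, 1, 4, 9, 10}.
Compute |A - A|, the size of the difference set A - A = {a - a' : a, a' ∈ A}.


A - A = {a - a' : a, a' ∈ A}; |A| = 6.
Bounds: 2|A|-1 ≤ |A - A| ≤ |A|² - |A| + 1, i.e. 11 ≤ |A - A| ≤ 31.
Note: 0 ∈ A - A always (from a - a). The set is symmetric: if d ∈ A - A then -d ∈ A - A.
Enumerate nonzero differences d = a - a' with a > a' (then include -d):
Positive differences: {1, 2, 3, 5, 6, 8, 9, 11, 12, 13, 14}
Full difference set: {0} ∪ (positive diffs) ∪ (negative diffs).
|A - A| = 1 + 2·11 = 23 (matches direct enumeration: 23).

|A - A| = 23


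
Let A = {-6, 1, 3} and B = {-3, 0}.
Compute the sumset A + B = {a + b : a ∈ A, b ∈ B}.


A + B = {a + b : a ∈ A, b ∈ B}.
Enumerate all |A|·|B| = 3·2 = 6 pairs (a, b) and collect distinct sums.
a = -6: -6+-3=-9, -6+0=-6
a = 1: 1+-3=-2, 1+0=1
a = 3: 3+-3=0, 3+0=3
Collecting distinct sums: A + B = {-9, -6, -2, 0, 1, 3}
|A + B| = 6

A + B = {-9, -6, -2, 0, 1, 3}


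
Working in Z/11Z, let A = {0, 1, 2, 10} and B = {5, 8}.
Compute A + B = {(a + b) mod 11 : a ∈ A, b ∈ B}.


Work in Z/11Z: reduce every sum a + b modulo 11.
Enumerate all 8 pairs:
a = 0: 0+5=5, 0+8=8
a = 1: 1+5=6, 1+8=9
a = 2: 2+5=7, 2+8=10
a = 10: 10+5=4, 10+8=7
Distinct residues collected: {4, 5, 6, 7, 8, 9, 10}
|A + B| = 7 (out of 11 total residues).

A + B = {4, 5, 6, 7, 8, 9, 10}


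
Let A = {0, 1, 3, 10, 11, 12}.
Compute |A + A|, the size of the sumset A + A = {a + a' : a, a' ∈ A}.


A + A = {a + a' : a, a' ∈ A}; |A| = 6.
General bounds: 2|A| - 1 ≤ |A + A| ≤ |A|(|A|+1)/2, i.e. 11 ≤ |A + A| ≤ 21.
Lower bound 2|A|-1 is attained iff A is an arithmetic progression.
Enumerate sums a + a' for a ≤ a' (symmetric, so this suffices):
a = 0: 0+0=0, 0+1=1, 0+3=3, 0+10=10, 0+11=11, 0+12=12
a = 1: 1+1=2, 1+3=4, 1+10=11, 1+11=12, 1+12=13
a = 3: 3+3=6, 3+10=13, 3+11=14, 3+12=15
a = 10: 10+10=20, 10+11=21, 10+12=22
a = 11: 11+11=22, 11+12=23
a = 12: 12+12=24
Distinct sums: {0, 1, 2, 3, 4, 6, 10, 11, 12, 13, 14, 15, 20, 21, 22, 23, 24}
|A + A| = 17

|A + A| = 17


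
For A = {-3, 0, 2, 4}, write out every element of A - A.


A - A = {a - a' : a, a' ∈ A}.
Compute a - a' for each ordered pair (a, a'):
a = -3: -3--3=0, -3-0=-3, -3-2=-5, -3-4=-7
a = 0: 0--3=3, 0-0=0, 0-2=-2, 0-4=-4
a = 2: 2--3=5, 2-0=2, 2-2=0, 2-4=-2
a = 4: 4--3=7, 4-0=4, 4-2=2, 4-4=0
Collecting distinct values (and noting 0 appears from a-a):
A - A = {-7, -5, -4, -3, -2, 0, 2, 3, 4, 5, 7}
|A - A| = 11

A - A = {-7, -5, -4, -3, -2, 0, 2, 3, 4, 5, 7}


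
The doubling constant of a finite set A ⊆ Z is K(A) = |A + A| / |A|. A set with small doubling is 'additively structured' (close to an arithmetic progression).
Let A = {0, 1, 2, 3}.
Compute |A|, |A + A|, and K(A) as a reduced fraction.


|A| = 4.
Compute A + A by enumerating all 16 pairs.
A + A = {0, 1, 2, 3, 4, 5, 6}, so |A + A| = 7.
K = |A + A| / |A| = 7/4 (already in lowest terms) ≈ 1.7500.
Reference: AP of size 4 gives K = 7/4 ≈ 1.7500; a fully generic set of size 4 gives K ≈ 2.5000.

|A| = 4, |A + A| = 7, K = 7/4.


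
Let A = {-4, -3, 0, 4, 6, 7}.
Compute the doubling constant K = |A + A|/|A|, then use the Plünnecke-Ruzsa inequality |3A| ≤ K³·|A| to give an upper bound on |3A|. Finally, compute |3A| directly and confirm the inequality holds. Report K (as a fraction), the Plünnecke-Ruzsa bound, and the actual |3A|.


|A| = 6.
Step 1: Compute A + A by enumerating all 36 pairs.
A + A = {-8, -7, -6, -4, -3, 0, 1, 2, 3, 4, 6, 7, 8, 10, 11, 12, 13, 14}, so |A + A| = 18.
Step 2: Doubling constant K = |A + A|/|A| = 18/6 = 18/6 ≈ 3.0000.
Step 3: Plünnecke-Ruzsa gives |3A| ≤ K³·|A| = (3.0000)³ · 6 ≈ 162.0000.
Step 4: Compute 3A = A + A + A directly by enumerating all triples (a,b,c) ∈ A³; |3A| = 33.
Step 5: Check 33 ≤ 162.0000? Yes ✓.

K = 18/6, Plünnecke-Ruzsa bound K³|A| ≈ 162.0000, |3A| = 33, inequality holds.


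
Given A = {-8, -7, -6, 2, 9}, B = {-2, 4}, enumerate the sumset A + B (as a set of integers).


A + B = {a + b : a ∈ A, b ∈ B}.
Enumerate all |A|·|B| = 5·2 = 10 pairs (a, b) and collect distinct sums.
a = -8: -8+-2=-10, -8+4=-4
a = -7: -7+-2=-9, -7+4=-3
a = -6: -6+-2=-8, -6+4=-2
a = 2: 2+-2=0, 2+4=6
a = 9: 9+-2=7, 9+4=13
Collecting distinct sums: A + B = {-10, -9, -8, -4, -3, -2, 0, 6, 7, 13}
|A + B| = 10

A + B = {-10, -9, -8, -4, -3, -2, 0, 6, 7, 13}


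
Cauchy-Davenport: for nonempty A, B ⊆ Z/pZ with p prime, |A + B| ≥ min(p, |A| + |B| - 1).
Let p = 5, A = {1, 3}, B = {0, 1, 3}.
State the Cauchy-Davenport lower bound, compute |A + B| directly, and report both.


Cauchy-Davenport: |A + B| ≥ min(p, |A| + |B| - 1) for A, B nonempty in Z/pZ.
|A| = 2, |B| = 3, p = 5.
CD lower bound = min(5, 2 + 3 - 1) = min(5, 4) = 4.
Compute A + B mod 5 directly:
a = 1: 1+0=1, 1+1=2, 1+3=4
a = 3: 3+0=3, 3+1=4, 3+3=1
A + B = {1, 2, 3, 4}, so |A + B| = 4.
Verify: 4 ≥ 4? Yes ✓.

CD lower bound = 4, actual |A + B| = 4.


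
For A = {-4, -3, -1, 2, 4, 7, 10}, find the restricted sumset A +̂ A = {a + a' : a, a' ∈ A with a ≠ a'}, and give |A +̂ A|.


Restricted sumset: A +̂ A = {a + a' : a ∈ A, a' ∈ A, a ≠ a'}.
Equivalently, take A + A and drop any sum 2a that is achievable ONLY as a + a for a ∈ A (i.e. sums representable only with equal summands).
Enumerate pairs (a, a') with a < a' (symmetric, so each unordered pair gives one sum; this covers all a ≠ a'):
  -4 + -3 = -7
  -4 + -1 = -5
  -4 + 2 = -2
  -4 + 4 = 0
  -4 + 7 = 3
  -4 + 10 = 6
  -3 + -1 = -4
  -3 + 2 = -1
  -3 + 4 = 1
  -3 + 7 = 4
  -3 + 10 = 7
  -1 + 2 = 1
  -1 + 4 = 3
  -1 + 7 = 6
  -1 + 10 = 9
  2 + 4 = 6
  2 + 7 = 9
  2 + 10 = 12
  4 + 7 = 11
  4 + 10 = 14
  7 + 10 = 17
Collected distinct sums: {-7, -5, -4, -2, -1, 0, 1, 3, 4, 6, 7, 9, 11, 12, 14, 17}
|A +̂ A| = 16
(Reference bound: |A +̂ A| ≥ 2|A| - 3 for |A| ≥ 2, with |A| = 7 giving ≥ 11.)

|A +̂ A| = 16


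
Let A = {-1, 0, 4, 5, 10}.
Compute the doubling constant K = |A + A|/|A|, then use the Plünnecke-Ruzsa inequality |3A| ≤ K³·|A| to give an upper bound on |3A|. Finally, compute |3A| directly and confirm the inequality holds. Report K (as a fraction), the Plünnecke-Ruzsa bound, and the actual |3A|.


|A| = 5.
Step 1: Compute A + A by enumerating all 25 pairs.
A + A = {-2, -1, 0, 3, 4, 5, 8, 9, 10, 14, 15, 20}, so |A + A| = 12.
Step 2: Doubling constant K = |A + A|/|A| = 12/5 = 12/5 ≈ 2.4000.
Step 3: Plünnecke-Ruzsa gives |3A| ≤ K³·|A| = (2.4000)³ · 5 ≈ 69.1200.
Step 4: Compute 3A = A + A + A directly by enumerating all triples (a,b,c) ∈ A³; |3A| = 22.
Step 5: Check 22 ≤ 69.1200? Yes ✓.

K = 12/5, Plünnecke-Ruzsa bound K³|A| ≈ 69.1200, |3A| = 22, inequality holds.


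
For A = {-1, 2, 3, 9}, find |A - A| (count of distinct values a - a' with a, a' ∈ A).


A - A = {a - a' : a, a' ∈ A}; |A| = 4.
Bounds: 2|A|-1 ≤ |A - A| ≤ |A|² - |A| + 1, i.e. 7 ≤ |A - A| ≤ 13.
Note: 0 ∈ A - A always (from a - a). The set is symmetric: if d ∈ A - A then -d ∈ A - A.
Enumerate nonzero differences d = a - a' with a > a' (then include -d):
Positive differences: {1, 3, 4, 6, 7, 10}
Full difference set: {0} ∪ (positive diffs) ∪ (negative diffs).
|A - A| = 1 + 2·6 = 13 (matches direct enumeration: 13).

|A - A| = 13


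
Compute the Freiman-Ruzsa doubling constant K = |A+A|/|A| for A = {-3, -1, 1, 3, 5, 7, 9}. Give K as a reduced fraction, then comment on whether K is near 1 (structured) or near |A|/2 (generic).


|A| = 7.
Compute A + A by enumerating all 49 pairs.
A + A = {-6, -4, -2, 0, 2, 4, 6, 8, 10, 12, 14, 16, 18}, so |A + A| = 13.
K = |A + A| / |A| = 13/7 (already in lowest terms) ≈ 1.8571.
Reference: AP of size 7 gives K = 13/7 ≈ 1.8571; a fully generic set of size 7 gives K ≈ 4.0000.

|A| = 7, |A + A| = 13, K = 13/7.


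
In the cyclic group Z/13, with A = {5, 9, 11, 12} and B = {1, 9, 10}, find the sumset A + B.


Work in Z/13Z: reduce every sum a + b modulo 13.
Enumerate all 12 pairs:
a = 5: 5+1=6, 5+9=1, 5+10=2
a = 9: 9+1=10, 9+9=5, 9+10=6
a = 11: 11+1=12, 11+9=7, 11+10=8
a = 12: 12+1=0, 12+9=8, 12+10=9
Distinct residues collected: {0, 1, 2, 5, 6, 7, 8, 9, 10, 12}
|A + B| = 10 (out of 13 total residues).

A + B = {0, 1, 2, 5, 6, 7, 8, 9, 10, 12}


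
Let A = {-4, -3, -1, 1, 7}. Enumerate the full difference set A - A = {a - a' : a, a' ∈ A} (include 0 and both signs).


A - A = {a - a' : a, a' ∈ A}.
Compute a - a' for each ordered pair (a, a'):
a = -4: -4--4=0, -4--3=-1, -4--1=-3, -4-1=-5, -4-7=-11
a = -3: -3--4=1, -3--3=0, -3--1=-2, -3-1=-4, -3-7=-10
a = -1: -1--4=3, -1--3=2, -1--1=0, -1-1=-2, -1-7=-8
a = 1: 1--4=5, 1--3=4, 1--1=2, 1-1=0, 1-7=-6
a = 7: 7--4=11, 7--3=10, 7--1=8, 7-1=6, 7-7=0
Collecting distinct values (and noting 0 appears from a-a):
A - A = {-11, -10, -8, -6, -5, -4, -3, -2, -1, 0, 1, 2, 3, 4, 5, 6, 8, 10, 11}
|A - A| = 19

A - A = {-11, -10, -8, -6, -5, -4, -3, -2, -1, 0, 1, 2, 3, 4, 5, 6, 8, 10, 11}


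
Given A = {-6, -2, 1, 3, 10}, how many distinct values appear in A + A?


A + A = {a + a' : a, a' ∈ A}; |A| = 5.
General bounds: 2|A| - 1 ≤ |A + A| ≤ |A|(|A|+1)/2, i.e. 9 ≤ |A + A| ≤ 15.
Lower bound 2|A|-1 is attained iff A is an arithmetic progression.
Enumerate sums a + a' for a ≤ a' (symmetric, so this suffices):
a = -6: -6+-6=-12, -6+-2=-8, -6+1=-5, -6+3=-3, -6+10=4
a = -2: -2+-2=-4, -2+1=-1, -2+3=1, -2+10=8
a = 1: 1+1=2, 1+3=4, 1+10=11
a = 3: 3+3=6, 3+10=13
a = 10: 10+10=20
Distinct sums: {-12, -8, -5, -4, -3, -1, 1, 2, 4, 6, 8, 11, 13, 20}
|A + A| = 14

|A + A| = 14


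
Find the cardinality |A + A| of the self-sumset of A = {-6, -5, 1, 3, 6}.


A + A = {a + a' : a, a' ∈ A}; |A| = 5.
General bounds: 2|A| - 1 ≤ |A + A| ≤ |A|(|A|+1)/2, i.e. 9 ≤ |A + A| ≤ 15.
Lower bound 2|A|-1 is attained iff A is an arithmetic progression.
Enumerate sums a + a' for a ≤ a' (symmetric, so this suffices):
a = -6: -6+-6=-12, -6+-5=-11, -6+1=-5, -6+3=-3, -6+6=0
a = -5: -5+-5=-10, -5+1=-4, -5+3=-2, -5+6=1
a = 1: 1+1=2, 1+3=4, 1+6=7
a = 3: 3+3=6, 3+6=9
a = 6: 6+6=12
Distinct sums: {-12, -11, -10, -5, -4, -3, -2, 0, 1, 2, 4, 6, 7, 9, 12}
|A + A| = 15

|A + A| = 15


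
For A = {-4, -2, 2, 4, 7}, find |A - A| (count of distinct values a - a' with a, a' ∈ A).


A - A = {a - a' : a, a' ∈ A}; |A| = 5.
Bounds: 2|A|-1 ≤ |A - A| ≤ |A|² - |A| + 1, i.e. 9 ≤ |A - A| ≤ 21.
Note: 0 ∈ A - A always (from a - a). The set is symmetric: if d ∈ A - A then -d ∈ A - A.
Enumerate nonzero differences d = a - a' with a > a' (then include -d):
Positive differences: {2, 3, 4, 5, 6, 8, 9, 11}
Full difference set: {0} ∪ (positive diffs) ∪ (negative diffs).
|A - A| = 1 + 2·8 = 17 (matches direct enumeration: 17).

|A - A| = 17


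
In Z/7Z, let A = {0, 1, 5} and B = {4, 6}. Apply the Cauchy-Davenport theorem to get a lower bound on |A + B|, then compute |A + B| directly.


Cauchy-Davenport: |A + B| ≥ min(p, |A| + |B| - 1) for A, B nonempty in Z/pZ.
|A| = 3, |B| = 2, p = 7.
CD lower bound = min(7, 3 + 2 - 1) = min(7, 4) = 4.
Compute A + B mod 7 directly:
a = 0: 0+4=4, 0+6=6
a = 1: 1+4=5, 1+6=0
a = 5: 5+4=2, 5+6=4
A + B = {0, 2, 4, 5, 6}, so |A + B| = 5.
Verify: 5 ≥ 4? Yes ✓.

CD lower bound = 4, actual |A + B| = 5.
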